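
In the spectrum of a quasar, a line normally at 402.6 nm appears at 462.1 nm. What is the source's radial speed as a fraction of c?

0.137c

λ'/λ₀ = 1.1478 > 1 (redshift), so the source is receding.
λ'/λ₀ = √((1 + β)/(1 − β)) for a receding source ⇒ β = (r² − 1)/(r² + 1) with r = λ'/λ₀.
β = (1.3174 − 1)/(1.3174 + 1) ≈ 0.137.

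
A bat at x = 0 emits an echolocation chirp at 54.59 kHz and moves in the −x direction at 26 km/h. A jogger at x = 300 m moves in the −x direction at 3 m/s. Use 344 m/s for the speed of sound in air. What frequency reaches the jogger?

53.9 kHz

26 km/h = 7.222 m/s.
The observer lies on the +x side, so the source is heading away from the observer and the observer is heading toward the source.
Both move, so f' = f · (v + v_o)/(v + v_s).
f' = 54.59 × (344 + 3)/(344 + 7.222) = 54.59 × 347/351.22 ≈ 53.9 kHz.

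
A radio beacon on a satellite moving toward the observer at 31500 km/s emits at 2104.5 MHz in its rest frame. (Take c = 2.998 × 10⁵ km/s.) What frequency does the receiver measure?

β = v/c = 31500/299800 = 0.1051.
Relativistic Doppler for frequency: f' = f₀ · √((1 + β)/(1 − β)).
f' = 2104.5 × √(1.1051/0.8949) = 2104.5 × 1.11122 ≈ 2338.6 MHz.

2338.6 MHz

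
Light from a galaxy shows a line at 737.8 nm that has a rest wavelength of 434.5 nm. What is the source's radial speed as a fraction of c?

λ'/λ₀ = 1.6980 > 1 (redshift), so the source is receding.
λ'/λ₀ = √((1 + β)/(1 − β)) for a receding source ⇒ β = (r² − 1)/(r² + 1) with r = λ'/λ₀.
β = (2.8834 − 1)/(2.8834 + 1) ≈ 0.485.

0.485c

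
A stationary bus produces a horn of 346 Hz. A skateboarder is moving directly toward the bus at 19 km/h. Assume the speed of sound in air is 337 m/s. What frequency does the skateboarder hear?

351 Hz

19 km/h = 5.278 m/s.
Only the observer moves, toward the source, so f' = f · (v + v_o)/v.
f' = 346 × (337 + 5.278)/337 = 346 × 342.28/337 ≈ 351 Hz.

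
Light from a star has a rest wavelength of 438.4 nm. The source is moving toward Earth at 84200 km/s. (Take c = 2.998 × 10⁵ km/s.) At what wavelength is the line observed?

β = v/c = 84200/299800 = 0.2809.
Relativistic Doppler for wavelength: λ' = λ₀ · √((1 − β)/(1 + β)).
λ' = 438.4 × √(0.7191/1.2809) = 438.4 × 0.74931 ≈ 328.5 nm.

328.5 nm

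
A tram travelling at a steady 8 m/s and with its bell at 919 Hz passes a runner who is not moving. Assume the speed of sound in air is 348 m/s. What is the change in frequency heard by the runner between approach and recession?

42.3 Hz

Approaching: f₁ = f · v/(v − v_s) = 919 × 348/340 ≈ 940.6 Hz.
Receding: f₂ = f · v/(v + v_s) = 919 × 348/356 ≈ 898.3 Hz.
Drop: f₁ − f₂ = 2f·v·v_s/(v² − v_s²) = 2 × 919 × 348 × 8/(348² − 8²) ≈ 42.3 Hz.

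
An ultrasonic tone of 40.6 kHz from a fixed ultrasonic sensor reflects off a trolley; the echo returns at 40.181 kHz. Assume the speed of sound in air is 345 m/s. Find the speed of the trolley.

Double Doppler shift off a moving reflector: f₂ = f₀ · (v + u)/(v − u) (u > 0 toward emitter).
Rearranging, u = v · (f₂ − f₀)/(f₂ + f₀) = 345 × -0.419/80.781 ≈ -1.79 m/s.
So the trolley is moving at 1.79 m/s away from the emitter.

1.79 m/s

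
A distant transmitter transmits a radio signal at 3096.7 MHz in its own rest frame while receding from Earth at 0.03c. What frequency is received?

Relativistic Doppler for frequency: f' = f₀ · √((1 − β)/(1 + β)).
f' = 3096.7 × √(0.9700/1.0300) = 3096.7 × 0.97044 ≈ 3005.2 MHz.

3005.2 MHz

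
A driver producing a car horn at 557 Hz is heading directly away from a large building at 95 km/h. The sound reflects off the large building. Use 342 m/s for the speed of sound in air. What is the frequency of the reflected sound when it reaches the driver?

95 km/h = 26.39 m/s.
The large building receives the sound from a moving source: f₁ = f₀ · v/(v + v_e) = 557 × 342/368.39 ≈ 517 Hz.
On the return leg the driver is a moving observer: f₂ = f₁ · (v − v_e)/v = 517 × 315.61/342 ≈ 477 Hz.

477 Hz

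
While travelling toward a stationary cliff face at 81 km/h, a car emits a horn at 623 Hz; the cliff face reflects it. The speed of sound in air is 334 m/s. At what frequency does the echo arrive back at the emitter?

713 Hz

81 km/h = 22.5 m/s.
The cliff face receives the sound from a moving source: f₁ = f₀ · v/(v − v_e) = 623 × 334/311.5 ≈ 668 Hz.
On the return leg the car is a moving observer: f₂ = f₁ · (v + v_e)/v = 668 × 356.5/334 ≈ 713 Hz.
Equivalently f₂ = f₀ · (v + v_e)/(v − v_e).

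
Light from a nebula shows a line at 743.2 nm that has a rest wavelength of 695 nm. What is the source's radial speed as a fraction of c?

λ'/λ₀ = 1.0694 > 1 (redshift), so the source is receding.
λ'/λ₀ = √((1 + β)/(1 − β)) for a receding source ⇒ β = (r² − 1)/(r² + 1) with r = λ'/λ₀.
β = (1.1435 − 1)/(1.1435 + 1) ≈ 0.067.

0.067c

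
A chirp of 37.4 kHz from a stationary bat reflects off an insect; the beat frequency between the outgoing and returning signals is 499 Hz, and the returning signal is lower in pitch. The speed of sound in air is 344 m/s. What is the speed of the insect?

Double Doppler shift off a moving reflector: f₂ = f₀ · (v + u)/(v − u) (u > 0 toward emitter).
Returning signal is lower, so f₂ = f₀ − Δf = 37400 − 499 = 36901 Hz.
Rearranging, u = v · (f₂ − f₀)/(f₂ + f₀) = 344 × -499/74301 ≈ -2.31 m/s.
So the insect is moving at 2.31 m/s away from the emitter.

2.31 m/s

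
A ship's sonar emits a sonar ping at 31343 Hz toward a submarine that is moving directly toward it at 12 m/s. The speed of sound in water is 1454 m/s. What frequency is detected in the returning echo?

31865 Hz

The submarine first receives the wave as a moving observer: f₁ = f₀ · (v + u)/v = 31343 × (1454 + 12)/1454 ≈ 31602 Hz.
The reflection then acts as a moving source: f₂ = f₁ · v/(v − u) ≈ 31865 Hz.
Equivalently f₂ = f₀ · (v + u)/(v − u).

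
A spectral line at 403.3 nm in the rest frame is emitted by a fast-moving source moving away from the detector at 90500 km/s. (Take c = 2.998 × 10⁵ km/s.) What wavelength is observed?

550.7 nm

β = v/c = 90500/299800 = 0.3019.
Relativistic Doppler for wavelength: λ' = λ₀ · √((1 + β)/(1 − β)).
λ' = 403.3 × √(1.3019/0.6981) = 403.3 × 1.36557 ≈ 550.7 nm.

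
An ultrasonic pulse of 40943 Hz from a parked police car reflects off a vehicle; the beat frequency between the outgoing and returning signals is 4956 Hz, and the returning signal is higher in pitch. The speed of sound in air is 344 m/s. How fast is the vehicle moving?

19.6 m/s

Double Doppler shift off a moving reflector: f₂ = f₀ · (v + u)/(v − u) (u > 0 toward emitter).
Returning signal is higher, so f₂ = f₀ + Δf = 40943 + 4956 = 45899 Hz.
Rearranging, u = v · (f₂ − f₀)/(f₂ + f₀) = 344 × 4956/86842 ≈ 19.6 m/s.
So the vehicle is moving at 19.6 m/s toward the emitter.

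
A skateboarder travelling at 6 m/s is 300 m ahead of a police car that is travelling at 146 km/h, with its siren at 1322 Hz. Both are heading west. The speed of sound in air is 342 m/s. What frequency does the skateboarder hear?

146 km/h = 40.56 m/s.
The skateboarder is ahead, so the police car is moving toward it while the skateboarder is moving away from the police car.
Both move, so f' = f · (v − v_o)/(v − v_s).
f' = 1322 × (342 − 6)/(342 − 40.56) = 1322 × 336/301.44 ≈ 1474 Hz.

1474 Hz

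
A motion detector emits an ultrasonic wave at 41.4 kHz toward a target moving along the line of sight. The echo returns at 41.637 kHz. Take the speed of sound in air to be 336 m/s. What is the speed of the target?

Double Doppler shift off a moving reflector: f₂ = f₀ · (v + u)/(v − u) (u > 0 toward emitter).
Rearranging, u = v · (f₂ − f₀)/(f₂ + f₀) = 336 × 0.237/83.037 ≈ 0.96 m/s.
So the target is moving at 0.96 m/s toward the emitter.

0.96 m/s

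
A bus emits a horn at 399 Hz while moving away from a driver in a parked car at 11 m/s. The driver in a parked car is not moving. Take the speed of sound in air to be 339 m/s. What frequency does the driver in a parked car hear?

Moving source, stationary observer: f' = f · v/(v + v_s) since the source is receding.
f' = 399 × 339/(339 + 11) = 399 × 339/350 ≈ 386 Hz.

386 Hz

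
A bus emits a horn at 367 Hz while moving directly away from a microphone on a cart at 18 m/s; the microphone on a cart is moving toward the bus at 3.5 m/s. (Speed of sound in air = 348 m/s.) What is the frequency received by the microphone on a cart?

With source receding and observer approaching, f' = f · (v + v_o)/(v + v_s).
f' = 367 × (348 + 3.5)/(348 + 18) = 367 × 351.5/366 ≈ 352 Hz.

352 Hz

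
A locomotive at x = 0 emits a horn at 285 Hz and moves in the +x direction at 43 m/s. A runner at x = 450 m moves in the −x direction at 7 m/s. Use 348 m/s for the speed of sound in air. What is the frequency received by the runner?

332 Hz

The observer lies on the +x side, so the source is heading toward the observer and the observer is heading toward the source.
With source approaching and observer approaching, f' = f · (v + v_o)/(v − v_s).
f' = 285 × (348 + 7)/(348 − 43) = 285 × 355/305 ≈ 332 Hz.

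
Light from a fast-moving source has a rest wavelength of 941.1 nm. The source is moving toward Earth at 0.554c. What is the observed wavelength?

Relativistic Doppler for wavelength: λ' = λ₀ · √((1 − β)/(1 + β)).
λ' = 941.1 × √(0.4460/1.5540) = 941.1 × 0.53573 ≈ 504.2 nm.

504.2 nm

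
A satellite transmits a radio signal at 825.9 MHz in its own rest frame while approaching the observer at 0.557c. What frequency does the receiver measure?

Relativistic Doppler for frequency: f' = f₀ · √((1 + β)/(1 − β)).
f' = 825.9 × √(1.5570/0.4430) = 825.9 × 1.87475 ≈ 1548.4 MHz.

1548.4 MHz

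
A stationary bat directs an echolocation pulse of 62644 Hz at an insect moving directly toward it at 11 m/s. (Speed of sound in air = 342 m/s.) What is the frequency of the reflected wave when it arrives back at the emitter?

66808 Hz

At the insect (a moving observer), f₁ = f₀ · (v + u)/v = 62644 × 353/342 ≈ 64659 Hz.
On reflection it acts as a source moving toward the stationary detector: f₂ = f₁ · v/(v − u) = 64659 × 342/331 ≈ 66808 Hz.
Equivalently f₂ = f₀ · (v + u)/(v − u).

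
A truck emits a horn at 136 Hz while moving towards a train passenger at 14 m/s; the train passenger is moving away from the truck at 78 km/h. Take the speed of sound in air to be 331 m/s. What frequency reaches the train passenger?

78 km/h = 21.67 m/s.
With source approaching and observer receding, f' = f · (v − v_o)/(v − v_s).
f' = 136 × (331 − 21.67)/(331 − 14) = 136 × 309.33/317 ≈ 133 Hz.

133 Hz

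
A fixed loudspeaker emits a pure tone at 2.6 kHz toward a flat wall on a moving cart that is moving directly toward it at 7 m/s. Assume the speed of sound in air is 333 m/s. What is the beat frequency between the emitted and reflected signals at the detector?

At the flat wall on a moving cart (a moving observer), f₁ = f₀ · (v + u)/v = 2.6 × 340/333 ≈ 2.6547 kHz.
The reflection then acts as a moving source: f₂ = f₁ · v/(v − u) ≈ 2.7117 kHz.
Beat frequency (with f₀ = 2600 Hz): |f₂ − f₀| = 2u·f₀/(v − u) = 2 × 7 × 2600/326 ≈ 112 Hz.

112 Hz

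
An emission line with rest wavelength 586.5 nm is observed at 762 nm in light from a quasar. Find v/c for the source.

0.256c

λ'/λ₀ = 1.2992 > 1 (redshift), so the source is receding.
λ'/λ₀ = √((1 + β)/(1 − β)) for a receding source ⇒ β = (r² − 1)/(r² + 1) with r = λ'/λ₀.
β = (1.6880 − 1)/(1.6880 + 1) ≈ 0.256.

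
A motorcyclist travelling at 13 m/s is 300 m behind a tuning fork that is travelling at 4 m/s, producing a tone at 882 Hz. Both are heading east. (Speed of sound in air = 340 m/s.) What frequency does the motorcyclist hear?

The motorcyclist is behind, so the tuning fork is moving away from it while the motorcyclist is moving toward the tuning fork.
General Doppler shift: f' = f · (v + v_o)/(v + v_s).
f' = 882 × (340 + 13)/(340 + 4) = 882 × 353/344 ≈ 905 Hz.

905 Hz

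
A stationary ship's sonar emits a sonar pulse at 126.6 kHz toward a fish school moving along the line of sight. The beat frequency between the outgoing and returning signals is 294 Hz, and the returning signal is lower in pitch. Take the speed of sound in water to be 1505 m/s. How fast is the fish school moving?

1.75 m/s

Double Doppler shift off a moving reflector: f₂ = f₀ · (v + u)/(v − u) (u > 0 toward emitter).
Returning signal is lower, so f₂ = f₀ − Δf = 126600 − 294 = 126306 Hz.
Rearranging, u = v · (f₂ − f₀)/(f₂ + f₀) = 1505 × -294/252906 ≈ -1.75 m/s.
So the fish school is moving at 1.75 m/s away from the emitter.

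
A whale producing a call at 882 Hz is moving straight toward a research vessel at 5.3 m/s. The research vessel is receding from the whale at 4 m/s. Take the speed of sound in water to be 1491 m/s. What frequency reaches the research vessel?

883 Hz

General Doppler shift: f' = f · (v − v_o)/(v − v_s).
f' = 882 × (1491 − 4)/(1491 − 5.3) = 882 × 1487/1485.7 ≈ 883 Hz.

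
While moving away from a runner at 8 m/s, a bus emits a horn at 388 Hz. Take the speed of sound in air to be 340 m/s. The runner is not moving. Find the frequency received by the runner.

Only the source moves, away from the listener, so f' = f · v/(v + v_s).
f' = 388 × 340/(340 + 8) = 388 × 340/348 ≈ 379 Hz.

379 Hz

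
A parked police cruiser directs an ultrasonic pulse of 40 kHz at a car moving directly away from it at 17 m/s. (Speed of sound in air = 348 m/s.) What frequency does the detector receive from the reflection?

36.3 kHz

At the car (a moving observer), f₁ = f₀ · (v − u)/v = 40 × 331/348 ≈ 38.0 kHz.
On reflection it acts as a source moving away from the stationary detector: f₂ = f₁ · v/(v + u) = 38.0 × 348/365 ≈ 36.3 kHz.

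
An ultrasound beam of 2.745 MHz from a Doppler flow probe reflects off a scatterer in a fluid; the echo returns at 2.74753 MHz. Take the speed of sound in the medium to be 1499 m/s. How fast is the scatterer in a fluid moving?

Double Doppler shift off a moving reflector: f₂ = f₀ · (v + u)/(v − u) (u > 0 toward emitter).
Rearranging, u = v · (f₂ − f₀)/(f₂ + f₀) = 1499 × 0.00253/5.49253 ≈ 0.69 m/s.
So the scatterer in a fluid is moving at 0.69 m/s toward the emitter.

0.69 m/s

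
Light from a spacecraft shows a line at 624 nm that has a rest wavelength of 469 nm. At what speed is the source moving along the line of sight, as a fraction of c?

λ'/λ₀ = 1.3305 > 1 (redshift), so the source is receding.
λ'/λ₀ = √((1 + β)/(1 − β)) for a receding source ⇒ β = (r² − 1)/(r² + 1) with r = λ'/λ₀.
β = (1.7702 − 1)/(1.7702 + 1) ≈ 0.278.

0.278c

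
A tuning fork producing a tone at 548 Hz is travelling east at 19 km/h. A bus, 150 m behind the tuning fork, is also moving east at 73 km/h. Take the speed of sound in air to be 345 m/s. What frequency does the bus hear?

19 km/h = 5.278 m/s; 73 km/h = 20.28 m/s.
The bus is behind, so the tuning fork is moving away from it while the bus is moving toward the tuning fork.
General Doppler shift: f' = f · (v + v_o)/(v + v_s).
f' = 548 × (345 + 20.28)/(345 + 5.278) = 548 × 365.28/350.28 ≈ 571 Hz.

571 Hz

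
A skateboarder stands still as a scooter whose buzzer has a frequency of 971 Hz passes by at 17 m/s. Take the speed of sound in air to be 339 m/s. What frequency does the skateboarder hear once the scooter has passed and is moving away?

Receding: f₂ = f · v/(v + v_s) = 971 × 339/356 ≈ 925 Hz.

925 Hz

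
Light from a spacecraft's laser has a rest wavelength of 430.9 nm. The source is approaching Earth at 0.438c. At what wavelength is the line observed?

Relativistic Doppler for wavelength: λ' = λ₀ · √((1 − β)/(1 + β)).
λ' = 430.9 × √(0.5620/1.4380) = 430.9 × 0.62516 ≈ 269.4 nm.

269.4 nm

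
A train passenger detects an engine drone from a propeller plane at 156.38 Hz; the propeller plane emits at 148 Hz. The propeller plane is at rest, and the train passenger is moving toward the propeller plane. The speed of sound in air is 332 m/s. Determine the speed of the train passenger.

18.8 m/s

f' = f · (v + v_o)/v ⇒ v_o = v · |f'/f − 1|.
v_o = 332 × |156.38/148 − 1| = 332 × 0.05662 ≈ 18.8 m/s.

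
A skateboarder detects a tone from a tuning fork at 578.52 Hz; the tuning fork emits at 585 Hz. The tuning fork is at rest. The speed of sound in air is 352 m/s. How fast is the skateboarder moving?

f' < f, so the skateboarder is receding.
f' = f · (v − v_o)/v ⇒ v_o = v · |f'/f − 1|.
v_o = 352 × |578.52/585 − 1| = 352 × 0.01108 ≈ 3.9 m/s.

3.9 m/s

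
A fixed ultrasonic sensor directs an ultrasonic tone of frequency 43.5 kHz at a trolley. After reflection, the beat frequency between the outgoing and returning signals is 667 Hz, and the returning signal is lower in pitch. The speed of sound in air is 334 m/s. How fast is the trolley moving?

2.58 m/s

Double Doppler shift off a moving reflector: f₂ = f₀ · (v + u)/(v − u) (u > 0 toward emitter).
Returning signal is lower, so f₂ = f₀ − Δf = 43500 − 667 = 42833 Hz.
Rearranging, u = v · (f₂ − f₀)/(f₂ + f₀) = 334 × -667/86333 ≈ -2.58 m/s.
So the trolley is moving at 2.58 m/s away from the emitter.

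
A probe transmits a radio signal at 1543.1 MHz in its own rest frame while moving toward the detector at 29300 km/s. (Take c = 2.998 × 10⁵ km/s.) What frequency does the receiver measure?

β = v/c = 29300/299800 = 0.0977.
Relativistic Doppler for frequency: f' = f₀ · √((1 + β)/(1 − β)).
f' = 1543.1 × √(1.0977/0.9023) = 1543.1 × 1.10301 ≈ 1702.1 MHz.

1702.1 MHz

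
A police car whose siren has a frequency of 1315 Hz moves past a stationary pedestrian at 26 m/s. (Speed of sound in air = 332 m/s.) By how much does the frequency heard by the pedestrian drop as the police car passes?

Approaching: f₁ = f · v/(v − v_s) = 1315 × 332/306 ≈ 1427 Hz.
Receding: f₂ = f · v/(v + v_s) = 1315 × 332/358 ≈ 1219 Hz.
Drop: f₁ − f₂ = 2f·v·v_s/(v² − v_s²) = 2 × 1315 × 332 × 26/(332² − 26²) ≈ 207 Hz.

207 Hz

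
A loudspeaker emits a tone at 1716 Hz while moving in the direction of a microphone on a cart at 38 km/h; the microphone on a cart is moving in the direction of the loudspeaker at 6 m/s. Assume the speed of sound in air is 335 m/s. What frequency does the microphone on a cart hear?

1804 Hz

38 km/h = 10.56 m/s.
Both move, so f' = f · (v + v_o)/(v − v_s).
f' = 1716 × (335 + 6)/(335 − 10.56) = 1716 × 341/324.44 ≈ 1804 Hz.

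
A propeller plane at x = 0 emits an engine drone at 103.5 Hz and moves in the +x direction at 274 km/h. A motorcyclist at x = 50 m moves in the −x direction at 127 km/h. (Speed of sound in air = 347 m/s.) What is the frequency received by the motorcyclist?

146 Hz

274 km/h = 76.11 m/s; 127 km/h = 35.28 m/s.
The observer lies on the +x side, so the source is heading toward the observer and the observer is heading toward the source.
Both move, so f' = f · (v + v_o)/(v − v_s).
f' = 103.5 × (347 + 35.28)/(347 − 76.11) = 103.5 × 382.28/270.89 ≈ 146 Hz.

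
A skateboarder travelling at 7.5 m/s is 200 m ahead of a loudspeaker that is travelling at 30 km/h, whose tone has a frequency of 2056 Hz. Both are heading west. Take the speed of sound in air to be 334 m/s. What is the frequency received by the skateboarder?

2061 Hz

30 km/h = 8.333 m/s.
The skateboarder is ahead, so the loudspeaker is moving toward it while the skateboarder is moving away from the loudspeaker.
With source approaching and observer receding, f' = f · (v − v_o)/(v − v_s).
f' = 2056 × (334 − 7.5)/(334 − 8.333) = 2056 × 326.5/325.67 ≈ 2061 Hz.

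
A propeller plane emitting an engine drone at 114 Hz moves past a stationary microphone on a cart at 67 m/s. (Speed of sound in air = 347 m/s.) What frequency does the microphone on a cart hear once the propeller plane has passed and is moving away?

96 Hz

Receding: f₂ = f · v/(v + v_s) = 114 × 347/414 ≈ 96 Hz.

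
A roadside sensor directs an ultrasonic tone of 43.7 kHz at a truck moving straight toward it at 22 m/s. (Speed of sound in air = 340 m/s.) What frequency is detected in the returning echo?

The truck first receives the wave as a moving observer: f₁ = f₀ · (v + u)/v = 43.7 × (340 + 22)/340 ≈ 46.5 kHz.
On reflection it acts as a source moving toward the stationary detector: f₂ = f₁ · v/(v − u) = 46.5 × 340/318 ≈ 49.7 kHz.
Equivalently f₂ = f₀ · (v + u)/(v − u).

49.7 kHz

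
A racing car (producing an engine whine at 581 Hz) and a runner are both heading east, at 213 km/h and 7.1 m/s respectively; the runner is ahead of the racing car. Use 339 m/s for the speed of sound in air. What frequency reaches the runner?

213 km/h = 59.17 m/s.
The runner is ahead, so the racing car is moving toward it while the runner is moving away from the racing car.
With source approaching and observer receding, f' = f · (v − v_o)/(v − v_s).
f' = 581 × (339 − 7.1)/(339 − 59.17) = 581 × 331.9/279.83 ≈ 689 Hz.

689 Hz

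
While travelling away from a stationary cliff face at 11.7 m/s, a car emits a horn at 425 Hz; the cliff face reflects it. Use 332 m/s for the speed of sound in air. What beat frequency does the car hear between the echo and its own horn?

28.9 Hz

The cliff face receives the sound from a moving source: f₁ = f₀ · v/(v + v_e) = 425 × 332/343.7 ≈ 410.5 Hz.
On the return leg the car is a moving observer: f₂ = f₁ · (v − v_e)/v = 410.5 × 320.3/332 ≈ 396.1 Hz.
Equivalently f₂ = f₀ · (v − v_e)/(v + v_e).
Beat against the emitted tone: |f₂ − f₀| = 2v_e·f₀/(v + v_e) = 2 × 11.7 × 425/343.7 ≈ 28.9 Hz.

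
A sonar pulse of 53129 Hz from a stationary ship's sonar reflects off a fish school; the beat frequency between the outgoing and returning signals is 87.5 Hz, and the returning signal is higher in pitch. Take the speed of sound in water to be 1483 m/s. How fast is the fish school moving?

Double Doppler shift off a moving reflector: f₂ = f₀ · (v + u)/(v − u) (u > 0 toward emitter).
Returning signal is higher, so f₂ = f₀ + Δf = 53129 + 87.5 = 53216.5 Hz.
Rearranging, u = v · (f₂ − f₀)/(f₂ + f₀) = 1483 × 87.5/106345.5 ≈ 1.22 m/s.
So the fish school is moving at 1.22 m/s toward the emitter.

1.22 m/s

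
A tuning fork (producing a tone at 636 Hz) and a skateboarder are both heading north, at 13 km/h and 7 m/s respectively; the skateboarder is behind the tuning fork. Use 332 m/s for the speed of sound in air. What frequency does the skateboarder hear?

642 Hz

13 km/h = 3.611 m/s.
The skateboarder is behind, so the tuning fork is moving away from it while the skateboarder is moving toward the tuning fork.
Both move, so f' = f · (v + v_o)/(v + v_s).
f' = 636 × (332 + 7)/(332 + 3.611) = 636 × 339/335.61 ≈ 642 Hz.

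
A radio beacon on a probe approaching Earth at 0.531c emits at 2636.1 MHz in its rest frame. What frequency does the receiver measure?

4762.8 MHz

Relativistic Doppler for frequency: f' = f₀ · √((1 + β)/(1 − β)).
f' = 2636.1 × √(1.5310/0.4690) = 2636.1 × 1.80676 ≈ 4762.8 MHz.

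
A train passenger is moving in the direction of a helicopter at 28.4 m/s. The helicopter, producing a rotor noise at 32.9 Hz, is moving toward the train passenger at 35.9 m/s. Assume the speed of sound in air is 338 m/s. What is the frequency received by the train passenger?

With source approaching and observer approaching, f' = f · (v + v_o)/(v − v_s).
f' = 32.9 × (338 + 28.4)/(338 − 35.9) = 32.9 × 366.4/302.1 ≈ 39.9 Hz.

39.9 Hz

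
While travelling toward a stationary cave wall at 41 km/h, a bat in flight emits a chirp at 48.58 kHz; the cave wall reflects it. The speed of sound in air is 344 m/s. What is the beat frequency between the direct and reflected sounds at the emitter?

41 km/h = 11.39 m/s.
The cave wall receives the sound from a moving source: f₁ = f₀ · v/(v − v_e) = 48.58 × 344/332.61 ≈ 50.24 kHz.
On the return leg the bat in flight is a moving observer: f₂ = f₁ · (v + v_e)/v = 50.24 × 355.39/344 ≈ 51.91 kHz.
Equivalently f₂ = f₀ · (v + v_e)/(v − v_e).
Beat against the emitted tone (with f₀ = 48580 Hz): |f₂ − f₀| = 2v_e·f₀/(v − v_e) = 2 × 11.39 × 48580/332.61 ≈ 3327 Hz.

3327 Hz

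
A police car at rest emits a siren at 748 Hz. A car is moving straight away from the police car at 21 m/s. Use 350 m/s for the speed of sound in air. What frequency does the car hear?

Moving observer, stationary source: f' = f · (v − v_o)/v.
f' = 748 × (350 − 21)/350 = 748 × 329/350 ≈ 703 Hz.

703 Hz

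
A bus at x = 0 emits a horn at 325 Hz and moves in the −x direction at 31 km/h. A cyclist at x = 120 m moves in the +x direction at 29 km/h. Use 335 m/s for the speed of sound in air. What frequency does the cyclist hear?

309 Hz

31 km/h = 8.611 m/s; 29 km/h = 8.056 m/s.
The observer lies on the +x side, so the source is heading away from the observer and the observer is heading away from the source.
Both move, so f' = f · (v − v_o)/(v + v_s).
f' = 325 × (335 − 8.056)/(335 + 8.611) = 325 × 326.94/343.61 ≈ 309 Hz.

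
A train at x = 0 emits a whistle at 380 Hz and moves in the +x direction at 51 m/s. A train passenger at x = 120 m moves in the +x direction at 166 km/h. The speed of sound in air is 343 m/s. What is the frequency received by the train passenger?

386 Hz

166 km/h = 46.11 m/s.
The observer lies on the +x side, so the source is heading toward the observer and the observer is heading away from the source.
With source approaching and observer receding, f' = f · (v − v_o)/(v − v_s).
f' = 380 × (343 − 46.11)/(343 − 51) = 380 × 296.89/292 ≈ 386 Hz.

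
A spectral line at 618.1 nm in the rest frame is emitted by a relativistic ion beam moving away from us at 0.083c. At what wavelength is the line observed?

Relativistic Doppler for wavelength: λ' = λ₀ · √((1 + β)/(1 − β)).
λ' = 618.1 × √(1.0830/0.9170) = 618.1 × 1.08675 ≈ 671.7 nm.

671.7 nm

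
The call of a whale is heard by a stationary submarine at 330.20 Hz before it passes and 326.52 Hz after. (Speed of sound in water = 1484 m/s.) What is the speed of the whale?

8.3 m/s

f₁/f₂ = (v + v_s)/(v − v_s), so v_s = v · (f₁ − f₂)/(f₁ + f₂).
v_s = 1484 × (330.20 − 326.52)/(330.20 + 326.52) = 1484 × 3.68/656.72 ≈ 8.3 m/s.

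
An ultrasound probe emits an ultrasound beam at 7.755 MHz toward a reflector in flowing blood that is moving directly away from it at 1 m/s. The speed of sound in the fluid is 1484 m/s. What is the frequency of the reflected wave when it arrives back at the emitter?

The reflector in flowing blood first receives the wave as a moving observer: f₁ = f₀ · (v − u)/v = 7.755 × (1484 − 1)/1484 ≈ 7.750 MHz.
The reflection then acts as a moving source: f₂ = f₁ · v/(v + u) ≈ 7.745 MHz.
Equivalently f₂ = f₀ · (v − u)/(v + u).

7.745 MHz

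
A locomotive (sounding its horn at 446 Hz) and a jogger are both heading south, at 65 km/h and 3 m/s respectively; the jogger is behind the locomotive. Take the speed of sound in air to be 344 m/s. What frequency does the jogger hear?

427 Hz

65 km/h = 18.06 m/s.
The jogger is behind, so the locomotive is moving away from it while the jogger is moving toward the locomotive.
Both move, so f' = f · (v + v_o)/(v + v_s).
f' = 446 × (344 + 3)/(344 + 18.06) = 446 × 347/362.06 ≈ 427 Hz.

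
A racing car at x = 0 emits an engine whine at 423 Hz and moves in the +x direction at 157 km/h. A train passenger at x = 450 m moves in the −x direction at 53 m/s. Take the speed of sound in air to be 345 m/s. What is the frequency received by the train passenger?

157 km/h = 43.61 m/s.
The observer lies on the +x side, so the source is heading toward the observer and the observer is heading toward the source.
With source approaching and observer approaching, f' = f · (v + v_o)/(v − v_s).
f' = 423 × (345 + 53)/(345 − 43.61) = 423 × 398/301.39 ≈ 559 Hz.

559 Hz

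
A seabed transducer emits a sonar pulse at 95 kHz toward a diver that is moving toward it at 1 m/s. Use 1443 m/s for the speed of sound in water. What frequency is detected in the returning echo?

95.1 kHz

At the diver (a moving observer), f₁ = f₀ · (v + u)/v = 95 × 1444/1443 ≈ 95.1 kHz.
On reflection it acts as a source moving toward the stationary detector: f₂ = f₁ · v/(v − u) = 95.1 × 1443/1442 ≈ 95.1 kHz.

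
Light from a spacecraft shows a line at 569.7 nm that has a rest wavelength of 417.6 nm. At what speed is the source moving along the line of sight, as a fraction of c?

λ'/λ₀ = 1.3642 > 1 (redshift), so the source is receding.
λ'/λ₀ = √((1 + β)/(1 − β)) for a receding source ⇒ β = (r² − 1)/(r² + 1) with r = λ'/λ₀.
β = (1.8611 − 1)/(1.8611 + 1) ≈ 0.301.

0.301c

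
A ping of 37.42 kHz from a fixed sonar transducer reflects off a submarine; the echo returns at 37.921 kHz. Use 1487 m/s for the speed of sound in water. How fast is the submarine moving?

9.9 m/s

Double Doppler shift off a moving reflector: f₂ = f₀ · (v + u)/(v − u) (u > 0 toward emitter).
Rearranging, u = v · (f₂ − f₀)/(f₂ + f₀) = 1487 × 0.501/75.341 ≈ 9.9 m/s.
So the submarine is moving at 9.9 m/s toward the emitter.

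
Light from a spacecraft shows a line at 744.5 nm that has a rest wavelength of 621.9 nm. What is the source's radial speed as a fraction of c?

λ'/λ₀ = 1.1971 > 1 (redshift), so the source is receding.
λ'/λ₀ = √((1 + β)/(1 − β)) for a receding source ⇒ β = (r² − 1)/(r² + 1) with r = λ'/λ₀.
β = (1.4331 − 1)/(1.4331 + 1) ≈ 0.178.

0.178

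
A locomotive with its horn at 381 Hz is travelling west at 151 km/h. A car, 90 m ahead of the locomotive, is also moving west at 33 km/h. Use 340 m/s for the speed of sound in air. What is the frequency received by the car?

423 Hz

151 km/h = 41.94 m/s; 33 km/h = 9.167 m/s.
The car is ahead, so the locomotive is moving toward it while the car is moving away from the locomotive.
Both move, so f' = f · (v − v_o)/(v − v_s).
f' = 381 × (340 − 9.167)/(340 − 41.94) = 381 × 330.83/298.06 ≈ 423 Hz.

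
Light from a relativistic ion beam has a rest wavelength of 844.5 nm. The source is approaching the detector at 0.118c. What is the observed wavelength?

750.1 nm

Relativistic Doppler for wavelength: λ' = λ₀ · √((1 − β)/(1 + β)).
λ' = 844.5 × √(0.8820/1.1180) = 844.5 × 0.88821 ≈ 750.1 nm.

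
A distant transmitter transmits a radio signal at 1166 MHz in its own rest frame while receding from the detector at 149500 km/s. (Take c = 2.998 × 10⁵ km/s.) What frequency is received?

674.4 MHz

β = v/c = 149500/299800 = 0.4987.
Relativistic Doppler for frequency: f' = f₀ · √((1 − β)/(1 + β)).
f' = 1166 × √(0.5013/1.4987) = 1166 × 0.57838 ≈ 674.4 MHz.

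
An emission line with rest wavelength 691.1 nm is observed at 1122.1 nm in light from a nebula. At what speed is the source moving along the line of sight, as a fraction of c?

0.450c

λ'/λ₀ = 1.6236 > 1 (redshift), so the source is receding.
λ'/λ₀ = √((1 + β)/(1 − β)) for a receding source ⇒ β = (r² − 1)/(r² + 1) with r = λ'/λ₀.
β = (2.6362 − 1)/(2.6362 + 1) ≈ 0.450.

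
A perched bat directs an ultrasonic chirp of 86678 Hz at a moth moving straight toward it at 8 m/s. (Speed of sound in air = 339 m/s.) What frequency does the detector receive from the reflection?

At the moth (a moving observer), f₁ = f₀ · (v + u)/v = 86678 × 347/339 ≈ 88723 Hz.
On reflection it acts as a source moving toward the stationary detector: f₂ = f₁ · v/(v − u) = 88723 × 339/331 ≈ 90868 Hz.

90868 Hz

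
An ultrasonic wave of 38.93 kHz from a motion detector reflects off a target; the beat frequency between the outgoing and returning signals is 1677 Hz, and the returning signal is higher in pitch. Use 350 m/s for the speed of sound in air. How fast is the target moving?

7.4 m/s

Double Doppler shift off a moving reflector: f₂ = f₀ · (v + u)/(v − u) (u > 0 toward emitter).
Returning signal is higher, so f₂ = f₀ + Δf = 38930 + 1677 = 40607 Hz.
Rearranging, u = v · (f₂ − f₀)/(f₂ + f₀) = 350 × 1677/79537 ≈ 7.4 m/s.
So the target is moving at 7.4 m/s toward the emitter.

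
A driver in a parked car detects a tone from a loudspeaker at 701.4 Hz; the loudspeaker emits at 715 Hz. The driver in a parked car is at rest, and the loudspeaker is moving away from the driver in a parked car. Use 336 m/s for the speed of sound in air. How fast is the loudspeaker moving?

f' = f · v/(v + v_s) ⇒ v_s = v · |1 − f/f'|.
v_s = 336 × |1 − 715/701.4| = 336 × 0.01939 ≈ 6.5 m/s.

6.5 m/s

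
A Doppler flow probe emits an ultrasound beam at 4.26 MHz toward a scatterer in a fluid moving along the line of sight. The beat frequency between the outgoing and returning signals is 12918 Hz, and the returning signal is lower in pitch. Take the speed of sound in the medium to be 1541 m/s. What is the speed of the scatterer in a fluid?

Double Doppler shift off a moving reflector: f₂ = f₀ · (v + u)/(v − u) (u > 0 toward emitter).
Returning signal is lower, so f₂ = f₀ − Δf = 4260000 − 12918 = 4247082 Hz.
Rearranging, u = v · (f₂ − f₀)/(f₂ + f₀) = 1541 × -12918/8507082 ≈ -2.34 m/s.
So the scatterer in a fluid is moving at 2.34 m/s away from the emitter.

2.34 m/s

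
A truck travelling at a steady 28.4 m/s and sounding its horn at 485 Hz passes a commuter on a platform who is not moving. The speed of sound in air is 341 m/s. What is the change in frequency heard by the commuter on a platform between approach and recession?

Approaching: f₁ = f · v/(v − v_s) = 485 × 341/312.6 ≈ 529.1 Hz.
Receding: f₂ = f · v/(v + v_s) = 485 × 341/369.4 ≈ 447.7 Hz.
Drop: f₁ − f₂ = 2f·v·v_s/(v² − v_s²) = 2 × 485 × 341 × 28.4/(341² − 28.4²) ≈ 81.4 Hz.

81.4 Hz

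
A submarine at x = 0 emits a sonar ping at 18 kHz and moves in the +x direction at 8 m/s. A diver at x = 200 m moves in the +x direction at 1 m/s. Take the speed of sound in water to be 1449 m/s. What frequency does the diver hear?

18.09 kHz

The observer lies on the +x side, so the source is heading toward the observer and the observer is heading away from the source.
With source approaching and observer receding, f' = f · (v − v_o)/(v − v_s).
f' = 18 × (1449 − 1)/(1449 − 8) = 18 × 1448/1441 ≈ 18.09 kHz.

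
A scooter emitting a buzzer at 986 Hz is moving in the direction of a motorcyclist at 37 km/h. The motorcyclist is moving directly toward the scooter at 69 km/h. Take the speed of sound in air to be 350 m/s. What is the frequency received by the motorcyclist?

37 km/h = 10.28 m/s; 69 km/h = 19.17 m/s.
General Doppler shift: f' = f · (v + v_o)/(v − v_s).
f' = 986 × (350 + 19.17)/(350 − 10.28) = 986 × 369.17/339.72 ≈ 1071 Hz.

1071 Hz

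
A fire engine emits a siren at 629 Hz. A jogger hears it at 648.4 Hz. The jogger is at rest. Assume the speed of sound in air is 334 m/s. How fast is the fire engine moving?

10.0 m/s

f' > f, so the fire engine is approaching.
f' = f · v/(v − v_s) ⇒ v_s = v · |1 − f/f'|.
v_s = 334 × |1 − 629/648.4| = 334 × 0.02992 ≈ 10.0 m/s.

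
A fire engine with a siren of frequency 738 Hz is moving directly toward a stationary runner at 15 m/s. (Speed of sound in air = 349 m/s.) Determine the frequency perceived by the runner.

Only the source moves, toward the listener, so f' = f · v/(v − v_s).
f' = 738 × 349/(349 − 15) = 738 × 349/334 ≈ 771 Hz.

771 Hz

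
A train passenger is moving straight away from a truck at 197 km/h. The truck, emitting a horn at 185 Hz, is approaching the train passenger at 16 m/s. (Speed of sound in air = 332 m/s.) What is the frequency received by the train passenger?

162 Hz

197 km/h = 54.72 m/s.
General Doppler shift: f' = f · (v − v_o)/(v − v_s).
f' = 185 × (332 − 54.72)/(332 − 16) = 185 × 277.28/316 ≈ 162 Hz.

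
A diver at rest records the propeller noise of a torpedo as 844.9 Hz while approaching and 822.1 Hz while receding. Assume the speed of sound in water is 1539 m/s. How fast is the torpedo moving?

f₁/f₂ = (v + v_s)/(v − v_s), so v_s = v · (f₁ − f₂)/(f₁ + f₂).
v_s = 1539 × (844.9 − 822.1)/(844.9 + 822.1) = 1539 × 22.8/1667.0 ≈ 21.0 m/s.

21.0 m/s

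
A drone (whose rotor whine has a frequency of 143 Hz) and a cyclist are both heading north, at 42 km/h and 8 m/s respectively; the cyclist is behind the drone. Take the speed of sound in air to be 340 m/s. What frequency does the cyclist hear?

142 Hz

42 km/h = 11.67 m/s.
The cyclist is behind, so the drone is moving away from it while the cyclist is moving toward the drone.
Both move, so f' = f · (v + v_o)/(v + v_s).
f' = 143 × (340 + 8)/(340 + 11.67) = 143 × 348/351.67 ≈ 142 Hz.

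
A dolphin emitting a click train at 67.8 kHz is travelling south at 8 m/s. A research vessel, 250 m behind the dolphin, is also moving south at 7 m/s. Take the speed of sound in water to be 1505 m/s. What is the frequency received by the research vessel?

The research vessel is behind, so the dolphin is moving away from it while the research vessel is moving toward the dolphin.
With source receding and observer approaching, f' = f · (v + v_o)/(v + v_s).
f' = 67.8 × (1505 + 7)/(1505 + 8) = 67.8 × 1512/1513 ≈ 67.8 kHz.

67.8 kHz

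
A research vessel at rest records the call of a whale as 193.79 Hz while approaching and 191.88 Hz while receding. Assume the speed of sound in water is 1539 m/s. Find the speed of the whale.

7.6 m/s

f₁/f₂ = (v + v_s)/(v − v_s), so v_s = v · (f₁ − f₂)/(f₁ + f₂).
v_s = 1539 × (193.79 − 191.88)/(193.79 + 191.88) = 1539 × 1.91/385.67 ≈ 7.6 m/s.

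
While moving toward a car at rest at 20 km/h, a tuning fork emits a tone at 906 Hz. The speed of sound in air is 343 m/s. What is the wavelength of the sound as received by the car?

20 km/h = 5.556 m/s.
With the source moving toward a stationary observer, f' = f · v/(v − v_s).
f' = 906 × 343/(343 − 5.556) ≈ 921 Hz.
λ' = v/f' = 343/920.916 ≈ 37.2 cm.

37.2 cm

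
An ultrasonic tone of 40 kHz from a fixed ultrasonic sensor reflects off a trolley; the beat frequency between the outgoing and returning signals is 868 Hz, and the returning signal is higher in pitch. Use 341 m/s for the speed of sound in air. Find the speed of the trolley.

3.7 m/s

Double Doppler shift off a moving reflector: f₂ = f₀ · (v + u)/(v − u) (u > 0 toward emitter).
Returning signal is higher, so f₂ = f₀ + Δf = 40000 + 868 = 40868 Hz.
Rearranging, u = v · (f₂ − f₀)/(f₂ + f₀) = 341 × 868/80868 ≈ 3.7 m/s.
So the trolley is moving at 3.7 m/s toward the emitter.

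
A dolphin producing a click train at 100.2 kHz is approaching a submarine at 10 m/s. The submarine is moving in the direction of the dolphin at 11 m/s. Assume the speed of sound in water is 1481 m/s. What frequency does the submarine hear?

101.6 kHz

General Doppler shift: f' = f · (v + v_o)/(v − v_s).
f' = 100.2 × (1481 + 11)/(1481 − 10) = 100.2 × 1492/1471 ≈ 101.6 kHz.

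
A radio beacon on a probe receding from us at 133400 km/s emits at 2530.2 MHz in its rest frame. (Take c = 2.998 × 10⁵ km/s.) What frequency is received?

1568.1 MHz

β = v/c = 133400/299800 = 0.4450.
Relativistic Doppler for frequency: f' = f₀ · √((1 − β)/(1 + β)).
f' = 2530.2 × √(0.5550/1.4450) = 2530.2 × 0.61977 ≈ 1568.1 MHz.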